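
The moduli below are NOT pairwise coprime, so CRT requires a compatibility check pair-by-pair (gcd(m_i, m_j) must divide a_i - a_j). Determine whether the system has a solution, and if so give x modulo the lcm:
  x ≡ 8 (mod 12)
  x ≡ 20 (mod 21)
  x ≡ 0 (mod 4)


Moduli 12, 21, 4 are not pairwise coprime, so CRT works modulo lcm(m_i) when all pairwise compatibility conditions hold.
Pairwise compatibility: gcd(m_i, m_j) must divide a_i - a_j for every pair.
Merge one congruence at a time:
  Start: x ≡ 8 (mod 12).
  Combine with x ≡ 20 (mod 21): gcd(12, 21) = 3; 20 - 8 = 12, which IS divisible by 3, so compatible.
    Write x = 8 + 12·t and substitute into x ≡ 20 (mod 21): 12·t ≡ 20 − 8 = 12 (mod 21).
    Divide the congruence (and modulus) by g = 3: 4·t ≡ 4 (mod 7).
    The inverse of 4 mod 7 is 2 (since 4·2 = 8 = 1·7 + 1), so t ≡ 2·4 = 8 ≡ 1 (mod 7).
    Then x = 8 + 12·1 = 20, valid modulo lcm(12, 21) = 84: x ≡ 20 (mod 84).
  Combine with x ≡ 0 (mod 4): gcd(84, 4) = 4; 0 - 20 = -20, which IS divisible by 4, so compatible.
    Write x = 20 + 84·t and substitute into x ≡ 0 (mod 4): 84·t ≡ 0 − 20 = -20 (mod 4).
    Divide the congruence (and modulus) by g = 4: 21·t ≡ -5 (mod 1).
    Modulo 1 every t works; take t = 0.
    Then x = 20 + 84·0 = 20, valid modulo lcm(84, 4) = 84: x ≡ 20 (mod 84).
Verify: 20 mod 12 = 8, 20 mod 21 = 20, 20 mod 4 = 0.

x ≡ 20 (mod 84).


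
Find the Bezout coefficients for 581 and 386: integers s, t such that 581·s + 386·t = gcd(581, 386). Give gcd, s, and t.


Euclidean algorithm on (581, 386) — divide until remainder is 0:
  581 = 1 · 386 + 195
  386 = 1 · 195 + 191
  195 = 1 · 191 + 4
  191 = 47 · 4 + 3
  4 = 1 · 3 + 1
  3 = 3 · 1 + 0
gcd(581, 386) = 1.
Track Bezout coefficients alongside the remainders: start with r₀ = 581 = a·1 + b·0 (s = 1, t = 0) and r₁ = 386 = a·0 + b·1 (s = 0, t = 1); each new remainder r_{k+1} = r_{k-1} − q_k·r_k inherits s_{k+1} = s_{k-1} − q_k·s_k, t_{k+1} = t_{k-1} − q_k·t_k, so r_k = a·s_k + b·t_k at every step:
  q = 1: r = 195, s = 1 − 1·0 = 1, t = 0 − 1·1 = -1  (check: 581·1 + 386·(-1) = 195)
  q = 1: r = 191, s = 0 − 1·1 = -1, t = 1 − 1·(-1) = 2  (check: 581·(-1) + 386·2 = 191)
  q = 1: r = 4, s = 1 − 1·(-1) = 2, t = -1 − 1·2 = -3  (check: 581·2 + 386·(-3) = 4)
  q = 47: r = 3, s = -1 − 47·2 = -95, t = 2 − 47·(-3) = 143  (check: 581·(-95) + 386·143 = 3)
  q = 1: r = 1, s = 2 − 1·(-95) = 97, t = -3 − 1·143 = -146  (check: 581·97 + 386·(-146) = 1)
The row with r = 1 (the gcd) gives the Bezout coefficients s = 97, t = -146.
Result: 581 · (97) + 386 · (-146) = 1.

gcd(581, 386) = 1; s = 97, t = -146 (check: 581·97 + 386·(-146) = 1).


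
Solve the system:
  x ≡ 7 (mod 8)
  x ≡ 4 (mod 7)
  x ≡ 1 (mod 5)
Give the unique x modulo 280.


Moduli 8, 7, 5 are pairwise coprime; by CRT there is a unique solution modulo M = 8 · 7 · 5 = 280.
Solve pairwise, accumulating the modulus:
  Start with x ≡ 7 (mod 8).
  Combine with x ≡ 4 (mod 7): since gcd(8, 7) = 1, we get a unique residue mod 56.
    Write x = 7 + 8·t and substitute into x ≡ 4 (mod 7): 8·t ≡ 4 − 7 = -3 (mod 7).
    Reduce coefficients mod 7: 1·t ≡ 4 (mod 7).
    So t ≡ 4 (mod 7).
    Then x = 7 + 8·4 = 39, valid modulo lcm(8, 7) = 56: x ≡ 39 (mod 56).
  Combine with x ≡ 1 (mod 5): since gcd(56, 5) = 1, we get a unique residue mod 280.
    Write x = 39 + 56·t and substitute into x ≡ 1 (mod 5): 56·t ≡ 1 − 39 = -38 (mod 5).
    Reduce coefficients mod 5: 1·t ≡ 2 (mod 5).
    So t ≡ 2 (mod 5).
    Then x = 39 + 56·2 = 151, valid modulo lcm(56, 5) = 280: x ≡ 151 (mod 280).
Verify: 151 mod 8 = 7 ✓, 151 mod 7 = 4 ✓, 151 mod 5 = 1 ✓.

x ≡ 151 (mod 280).


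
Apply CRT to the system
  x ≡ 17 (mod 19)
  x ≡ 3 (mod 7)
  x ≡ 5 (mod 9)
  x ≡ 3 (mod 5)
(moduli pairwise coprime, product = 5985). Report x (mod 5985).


Product of moduli M = 19 · 7 · 9 · 5 = 5985.
Merge one congruence at a time:
  Start: x ≡ 17 (mod 19).
  Combine with x ≡ 3 (mod 7); new modulus lcm = 133.
    Write x = 17 + 19·t and substitute into x ≡ 3 (mod 7): 19·t ≡ 3 − 17 = -14 (mod 7).
    Reduce coefficients mod 7: 5·t ≡ 0 (mod 7).
    The inverse of 5 mod 7 is 3 (since 5·3 = 15 = 2·7 + 1), so t ≡ 3·0 = 0 ≡ 0 (mod 7).
    Then x = 17 + 19·0 = 17, valid modulo lcm(19, 7) = 133: x ≡ 17 (mod 133).
  Combine with x ≡ 5 (mod 9); new modulus lcm = 1197.
    Write x = 17 + 133·t and substitute into x ≡ 5 (mod 9): 133·t ≡ 5 − 17 = -12 (mod 9).
    Reduce coefficients mod 9: 7·t ≡ 6 (mod 9).
    The inverse of 7 mod 9 is 4 (since 7·4 = 28 = 3·9 + 1), so t ≡ 4·6 = 24 ≡ 6 (mod 9).
    Then x = 17 + 133·6 = 815, valid modulo lcm(133, 9) = 1197: x ≡ 815 (mod 1197).
  Combine with x ≡ 3 (mod 5); new modulus lcm = 5985.
    Write x = 815 + 1197·t and substitute into x ≡ 3 (mod 5): 1197·t ≡ 3 − 815 = -812 (mod 5).
    Reduce coefficients mod 5: 2·t ≡ 3 (mod 5).
    The inverse of 2 mod 5 is 3 (since 2·3 = 6 = 1·5 + 1), so t ≡ 3·3 = 9 ≡ 4 (mod 5).
    Then x = 815 + 1197·4 = 5603, valid modulo lcm(1197, 5) = 5985: x ≡ 5603 (mod 5985).
Verify against each original: 5603 mod 19 = 17, 5603 mod 7 = 3, 5603 mod 9 = 5, 5603 mod 5 = 3.

x ≡ 5603 (mod 5985).


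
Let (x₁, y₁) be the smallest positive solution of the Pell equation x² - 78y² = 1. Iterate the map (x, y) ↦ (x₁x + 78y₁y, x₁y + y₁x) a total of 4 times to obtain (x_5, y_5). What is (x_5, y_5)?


Step 1: Find the fundamental solution (x₁, y₁) of x² - 78y² = 1.
  Expand √78 as a continued fraction. a₀ = ⌊√78⌋ = 8; iterate m_{k+1} = d_k·a_k − m_k, d_{k+1} = (78 − m_{k+1}²)/d_k, a_{k+1} = ⌊(a₀ + m_{k+1})/d_{k+1}⌋ (starting m₀ = 0, d₀ = 1), with convergents p_k = a_k·p_{k-1} + p_{k-2}, q_k = a_k·q_{k-1} + q_{k-2} (p₋₁ = 1, q₋₁ = 0):
  k = 0: a₀ = 8; p₀/q₀ = 8/1; p₀² − 78·q₀² = 64 − 78 = -14.
  k = 1: m = 8, d = 14, a = ⌊(8 + 8)/14⌋ = 1; p/q = (1·8 + 1)/(1·1 + 0) = 9/1; p² − 78·q² = 81 − 78 = 3.
  k = 2: m = 6, d = 3, a = ⌊(8 + 6)/3⌋ = 4; p/q = (4·9 + 8)/(4·1 + 1) = 44/5; p² − 78·q² = 1936 − 1950 = -14.
  k = 3: m = 6, d = 14, a = ⌊(8 + 6)/14⌋ = 1; p/q = (1·44 + 9)/(1·5 + 1) = 53/6; p² − 78·q² = 2809 − 2808 = 1.
  The first convergent with p² − 78·q² = 1 gives the fundamental solution (x₁, y₁) = (53, 6).
Step 2: Apply the recurrence (x_{n+1}, y_{n+1}) = (x₁x_n + 78y₁y_n, x₁y_n + y₁x_n) repeatedly.
  From (x_1, y_1) = (53, 6): x_2 = 53·53 + 78·6·6 = 5617; y_2 = 53·6 + 6·53 = 636.
  From (x_2, y_2) = (5617, 636): x_3 = 53·5617 + 78·6·636 = 595349; y_3 = 53·636 + 6·5617 = 67410.
  From (x_3, y_3) = (595349, 67410): x_4 = 53·595349 + 78·6·67410 = 63101377; y_4 = 53·67410 + 6·595349 = 7144824.
  From (x_4, y_4) = (63101377, 7144824): x_5 = 53·63101377 + 78·6·7144824 = 6688150613; y_5 = 53·7144824 + 6·63101377 = 757283934.
Step 3: Verify x_5² - 78·y_5² = 44731358622172275769 - 44731358622172275768 = 1 (should be 1). ✓

(x_1, y_1) = (53, 6); (x_5, y_5) = (6688150613, 757283934).


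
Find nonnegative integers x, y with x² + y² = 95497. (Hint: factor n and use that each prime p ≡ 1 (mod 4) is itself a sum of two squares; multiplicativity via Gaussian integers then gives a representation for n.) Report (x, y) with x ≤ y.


Step 1: Factor n = 95497 = 29 · 37 · 89.
Step 2: Check the mod-4 condition on each prime factor: 29 ≡ 1 (mod 4), exponent 1; 37 ≡ 1 (mod 4), exponent 1; 89 ≡ 1 (mod 4), exponent 1.
All primes ≡ 3 (mod 4) appear to even exponent (or don't appear), so by the two-squares theorem n IS expressible as a sum of two squares.
Step 3: Build a representation. Here n = 29 · 37 · 89 is a product of primes ≡ 1 (mod 4). Each prime p ≡ 1 (mod 4) is itself a sum of two squares; find a² by testing p − a² for a perfect square:
  29: 29 − 1² = 28, 29 − 2² = 25 = 5² ⇒ 29 = 2² + 5².
  37: 37 − 1² = 36 = 6² ⇒ 37 = 1² + 6².
  89: 89 − 1² = 88, 89 − 2² = 85, 89 − 3² = 80, 89 − 4² = 73, 89 − 5² = 64 = 8² ⇒ 89 = 5² + 8².
  Combine using the Brahmagupta–Fibonacci identity (a² + b²)(c² + d²) = (ac − bd)² + (ad + bc)² = (ac + bd)² + (ad − bc)²:
  29 · 37 = 1073: from (2² + 5²)(1² + 6²), take (2·1 − 5·6, 2·6 + 5·1) = (2 − 30, 12 + 5) = (-28, 17); dropping signs (only squares matter) gives (28, 17); check 28² + 17² = 784 + 289 = 1073 ✓.
  1073 · 89 = 95497: from (28² + 17²)(5² + 8²), take (28·5 − 17·8, 28·8 + 17·5) = (140 − 136, 224 + 85) = (4, 309); check 4² + 309² = 16 + 95481 = 95497 ✓.
Step 4: Order so x ≤ y and verify: 4² + 309² = 16 + 95481 = 95497 = n. ✓

n = 95497 = 4² + 309² (one valid representation with x ≤ y).


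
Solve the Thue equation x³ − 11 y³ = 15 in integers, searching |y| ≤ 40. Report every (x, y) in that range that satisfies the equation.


The equation is x³ - 11y³ = 15. For fixed y, x³ = 11·y³ + 15, so a solution requires the RHS to be a perfect cube.
Strategy: iterate y from -40 to 40, compute RHS = 11·y³ + 15, and check whether it is a (positive or negative) perfect cube.
Check small values of y:
  y = 0: RHS = 15 is not a perfect cube.
  y = 1: RHS = 26 is not a perfect cube.
  y = -1: RHS = 4 is not a perfect cube.
  y = 2: RHS = 103 is not a perfect cube.
  y = -2: RHS = -73 is not a perfect cube.
  y = 3: RHS = 312 is not a perfect cube.
  y = -3: RHS = -282 is not a perfect cube.
Continuing the search up to |y| = 40 finds no solutions either.
No (x, y) in the scanned range satisfies the equation.

No integer solutions with |y| ≤ 40.


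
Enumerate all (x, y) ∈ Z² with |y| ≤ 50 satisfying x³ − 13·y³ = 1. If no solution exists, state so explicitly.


The equation is x³ - 13y³ = 1. For fixed y, x³ = 13·y³ + 1, so a solution requires the RHS to be a perfect cube.
Strategy: iterate y from -50 to 50, compute RHS = 13·y³ + 1, and check whether it is a (positive or negative) perfect cube.
Check small values of y:
  y = 0: RHS = 1 = (1)³ ⇒ x = 1 works.
  y = 1: RHS = 14 is not a perfect cube.
  y = -1: RHS = -12 is not a perfect cube.
  y = 2: RHS = 105 is not a perfect cube.
  y = -2: RHS = -103 is not a perfect cube.
  y = 3: RHS = 352 is not a perfect cube.
  y = -3: RHS = -350 is not a perfect cube.
Continuing the search up to |y| = 50 finds no further solutions beyond those listed.
Collected solutions: (1, 0).

Solutions (with |y| ≤ 50): (1, 0).


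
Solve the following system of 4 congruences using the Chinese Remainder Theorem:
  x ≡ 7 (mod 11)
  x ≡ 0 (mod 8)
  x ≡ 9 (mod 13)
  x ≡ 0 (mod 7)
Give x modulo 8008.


Product of moduli M = 11 · 8 · 13 · 7 = 8008.
Merge one congruence at a time:
  Start: x ≡ 7 (mod 11).
  Combine with x ≡ 0 (mod 8); new modulus lcm = 88.
    Write x = 7 + 11·t and substitute into x ≡ 0 (mod 8): 11·t ≡ 0 − 7 = -7 (mod 8).
    Reduce coefficients mod 8: 3·t ≡ 1 (mod 8).
    The inverse of 3 mod 8 is 3 (since 3·3 = 9 = 1·8 + 1), so t ≡ 3·1 = 3 ≡ 3 (mod 8).
    Then x = 7 + 11·3 = 40, valid modulo lcm(11, 8) = 88: x ≡ 40 (mod 88).
  Combine with x ≡ 9 (mod 13); new modulus lcm = 1144.
    Write x = 40 + 88·t and substitute into x ≡ 9 (mod 13): 88·t ≡ 9 − 40 = -31 (mod 13).
    Reduce coefficients mod 13: 10·t ≡ 8 (mod 13).
    The inverse of 10 mod 13 is 4 (since 10·4 = 40 = 3·13 + 1), so t ≡ 4·8 = 32 ≡ 6 (mod 13).
    Then x = 40 + 88·6 = 568, valid modulo lcm(88, 13) = 1144: x ≡ 568 (mod 1144).
  Combine with x ≡ 0 (mod 7); new modulus lcm = 8008.
    Write x = 568 + 1144·t and substitute into x ≡ 0 (mod 7): 1144·t ≡ 0 − 568 = -568 (mod 7).
    Reduce coefficients mod 7: 3·t ≡ 6 (mod 7).
    The inverse of 3 mod 7 is 5 (since 3·5 = 15 = 2·7 + 1), so t ≡ 5·6 = 30 ≡ 2 (mod 7).
    Then x = 568 + 1144·2 = 2856, valid modulo lcm(1144, 7) = 8008: x ≡ 2856 (mod 8008).
Verify against each original: 2856 mod 11 = 7, 2856 mod 8 = 0, 2856 mod 13 = 9, 2856 mod 7 = 0.

x ≡ 2856 (mod 8008).


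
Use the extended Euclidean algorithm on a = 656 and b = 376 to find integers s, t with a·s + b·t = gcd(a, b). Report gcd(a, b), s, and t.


Euclidean algorithm on (656, 376) — divide until remainder is 0:
  656 = 1 · 376 + 280
  376 = 1 · 280 + 96
  280 = 2 · 96 + 88
  96 = 1 · 88 + 8
  88 = 11 · 8 + 0
gcd(656, 376) = 8.
Track Bezout coefficients alongside the remainders: start with r₀ = 656 = a·1 + b·0 (s = 1, t = 0) and r₁ = 376 = a·0 + b·1 (s = 0, t = 1); each new remainder r_{k+1} = r_{k-1} − q_k·r_k inherits s_{k+1} = s_{k-1} − q_k·s_k, t_{k+1} = t_{k-1} − q_k·t_k, so r_k = a·s_k + b·t_k at every step:
  q = 1: r = 280, s = 1 − 1·0 = 1, t = 0 − 1·1 = -1  (check: 656·1 + 376·(-1) = 280)
  q = 1: r = 96, s = 0 − 1·1 = -1, t = 1 − 1·(-1) = 2  (check: 656·(-1) + 376·2 = 96)
  q = 2: r = 88, s = 1 − 2·(-1) = 3, t = -1 − 2·2 = -5  (check: 656·3 + 376·(-5) = 88)
  q = 1: r = 8, s = -1 − 1·3 = -4, t = 2 − 1·(-5) = 7  (check: 656·(-4) + 376·7 = 8)
The row with r = 8 (the gcd) gives the Bezout coefficients s = -4, t = 7.
Result: 656 · (-4) + 376 · (7) = 8.

gcd(656, 376) = 8; s = -4, t = 7 (check: 656·(-4) + 376·7 = 8).


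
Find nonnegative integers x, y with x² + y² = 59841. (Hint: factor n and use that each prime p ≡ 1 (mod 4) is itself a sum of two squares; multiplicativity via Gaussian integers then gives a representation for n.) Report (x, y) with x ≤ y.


Step 1: Factor n = 59841 = 3^2 · 61 · 109.
Step 2: Check the mod-4 condition on each prime factor: 3 ≡ 3 (mod 4), exponent 2 (must be even); 61 ≡ 1 (mod 4), exponent 1; 109 ≡ 1 (mod 4), exponent 1.
All primes ≡ 3 (mod 4) appear to even exponent (or don't appear), so by the two-squares theorem n IS expressible as a sum of two squares.
Step 3: Build a representation. Group n = k² · m with k = 3 and m = 61 · 109 = 6649 (a product of primes ≡ 1 (mod 4)); a representation of m scales to one of n via (k·x)² + (k·y)² = k²(x² + y²). Each prime p ≡ 1 (mod 4) is itself a sum of two squares; find a² by testing p − a² for a perfect square:
  61: 61 − 1² = 60, 61 − 2² = 57, 61 − 3² = 52, 61 − 4² = 45, 61 − 5² = 36 = 6² ⇒ 61 = 5² + 6².
  109: 109 − 1² = 108, 109 − 2² = 105, 109 − 3² = 100 = 10² ⇒ 109 = 3² + 10².
  Combine using the Brahmagupta–Fibonacci identity (a² + b²)(c² + d²) = (ac − bd)² + (ad + bc)² = (ac + bd)² + (ad − bc)²:
  61 · 109 = 6649: from (5² + 6²)(3² + 10²), take (5·3 − 6·10, 5·10 + 6·3) = (15 − 60, 50 + 18) = (-45, 68); dropping signs (only squares matter) gives (45, 68); check 45² + 68² = 2025 + 4624 = 6649 ✓.
  Scale by k = 3: (3·45, 3·68) = (135, 204).
Step 4: Order so x ≤ y and verify: 135² + 204² = 18225 + 41616 = 59841 = n. ✓

n = 59841 = 135² + 204² (one valid representation with x ≤ y).


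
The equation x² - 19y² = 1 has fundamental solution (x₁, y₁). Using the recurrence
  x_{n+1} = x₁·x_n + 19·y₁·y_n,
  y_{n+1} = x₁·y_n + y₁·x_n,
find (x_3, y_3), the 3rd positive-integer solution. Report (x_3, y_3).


Step 1: Find the fundamental solution (x₁, y₁) of x² - 19y² = 1.
  Expand √19 as a continued fraction. a₀ = ⌊√19⌋ = 4; iterate m_{k+1} = d_k·a_k − m_k, d_{k+1} = (19 − m_{k+1}²)/d_k, a_{k+1} = ⌊(a₀ + m_{k+1})/d_{k+1}⌋ (starting m₀ = 0, d₀ = 1), with convergents p_k = a_k·p_{k-1} + p_{k-2}, q_k = a_k·q_{k-1} + q_{k-2} (p₋₁ = 1, q₋₁ = 0):
  k = 0: a₀ = 4; p₀/q₀ = 4/1; p₀² − 19·q₀² = 16 − 19 = -3.
  k = 1: m = 4, d = 3, a = ⌊(4 + 4)/3⌋ = 2; p/q = (2·4 + 1)/(2·1 + 0) = 9/2; p² − 19·q² = 81 − 76 = 5.
  k = 2: m = 2, d = 5, a = ⌊(4 + 2)/5⌋ = 1; p/q = (1·9 + 4)/(1·2 + 1) = 13/3; p² − 19·q² = 169 − 171 = -2.
  k = 3: m = 3, d = 2, a = ⌊(4 + 3)/2⌋ = 3; p/q = (3·13 + 9)/(3·3 + 2) = 48/11; p² − 19·q² = 2304 − 2299 = 5.
  k = 4: m = 3, d = 5, a = ⌊(4 + 3)/5⌋ = 1; p/q = (1·48 + 13)/(1·11 + 3) = 61/14; p² − 19·q² = 3721 − 3724 = -3.
  k = 5: m = 2, d = 3, a = ⌊(4 + 2)/3⌋ = 2; p/q = (2·61 + 48)/(2·14 + 11) = 170/39; p² − 19·q² = 28900 − 28899 = 1.
  The first convergent with p² − 19·q² = 1 gives the fundamental solution (x₁, y₁) = (170, 39).
Step 2: Apply the recurrence (x_{n+1}, y_{n+1}) = (x₁x_n + 19y₁y_n, x₁y_n + y₁x_n) repeatedly.
  From (x_1, y_1) = (170, 39): x_2 = 170·170 + 19·39·39 = 57799; y_2 = 170·39 + 39·170 = 13260.
  From (x_2, y_2) = (57799, 13260): x_3 = 170·57799 + 19·39·13260 = 19651490; y_3 = 170·13260 + 39·57799 = 4508361.
Step 3: Verify x_3² - 19·y_3² = 386181059220100 - 386181059220099 = 1 (should be 1). ✓

(x_1, y_1) = (170, 39); (x_3, y_3) = (19651490, 4508361).


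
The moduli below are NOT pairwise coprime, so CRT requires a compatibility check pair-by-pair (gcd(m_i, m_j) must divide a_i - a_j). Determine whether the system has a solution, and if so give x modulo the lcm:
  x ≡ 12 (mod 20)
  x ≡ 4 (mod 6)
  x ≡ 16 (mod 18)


Moduli 20, 6, 18 are not pairwise coprime, so CRT works modulo lcm(m_i) when all pairwise compatibility conditions hold.
Pairwise compatibility: gcd(m_i, m_j) must divide a_i - a_j for every pair.
Merge one congruence at a time:
  Start: x ≡ 12 (mod 20).
  Combine with x ≡ 4 (mod 6): gcd(20, 6) = 2; 4 - 12 = -8, which IS divisible by 2, so compatible.
    Write x = 12 + 20·t and substitute into x ≡ 4 (mod 6): 20·t ≡ 4 − 12 = -8 (mod 6).
    Divide the congruence (and modulus) by g = 2: 10·t ≡ -4 (mod 3).
    Reduce coefficients mod 3: 1·t ≡ 2 (mod 3).
    So t ≡ 2 (mod 3).
    Then x = 12 + 20·2 = 52, valid modulo lcm(20, 6) = 60: x ≡ 52 (mod 60).
  Combine with x ≡ 16 (mod 18): gcd(60, 18) = 6; 16 - 52 = -36, which IS divisible by 6, so compatible.
    Write x = 52 + 60·t and substitute into x ≡ 16 (mod 18): 60·t ≡ 16 − 52 = -36 (mod 18).
    Divide the congruence (and modulus) by g = 6: 10·t ≡ -6 (mod 3).
    Reduce coefficients mod 3: 1·t ≡ 0 (mod 3).
    So t ≡ 0 (mod 3).
    Then x = 52 + 60·0 = 52, valid modulo lcm(60, 18) = 180: x ≡ 52 (mod 180).
Verify: 52 mod 20 = 12, 52 mod 6 = 4, 52 mod 18 = 16.

x ≡ 52 (mod 180).


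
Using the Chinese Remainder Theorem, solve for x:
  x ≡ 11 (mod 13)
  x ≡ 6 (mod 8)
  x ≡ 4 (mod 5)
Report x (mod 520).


Moduli 13, 8, 5 are pairwise coprime; by CRT there is a unique solution modulo M = 13 · 8 · 5 = 520.
Solve pairwise, accumulating the modulus:
  Start with x ≡ 11 (mod 13).
  Combine with x ≡ 6 (mod 8): since gcd(13, 8) = 1, we get a unique residue mod 104.
    Write x = 11 + 13·t and substitute into x ≡ 6 (mod 8): 13·t ≡ 6 − 11 = -5 (mod 8).
    Reduce coefficients mod 8: 5·t ≡ 3 (mod 8).
    The inverse of 5 mod 8 is 5 (since 5·5 = 25 = 3·8 + 1), so t ≡ 5·3 = 15 ≡ 7 (mod 8).
    Then x = 11 + 13·7 = 102, valid modulo lcm(13, 8) = 104: x ≡ 102 (mod 104).
  Combine with x ≡ 4 (mod 5): since gcd(104, 5) = 1, we get a unique residue mod 520.
    Write x = 102 + 104·t and substitute into x ≡ 4 (mod 5): 104·t ≡ 4 − 102 = -98 (mod 5).
    Reduce coefficients mod 5: 4·t ≡ 2 (mod 5).
    The inverse of 4 mod 5 is 4 (since 4·4 = 16 = 3·5 + 1), so t ≡ 4·2 = 8 ≡ 3 (mod 5).
    Then x = 102 + 104·3 = 414, valid modulo lcm(104, 5) = 520: x ≡ 414 (mod 520).
Verify: 414 mod 13 = 11 ✓, 414 mod 8 = 6 ✓, 414 mod 5 = 4 ✓.

x ≡ 414 (mod 520).


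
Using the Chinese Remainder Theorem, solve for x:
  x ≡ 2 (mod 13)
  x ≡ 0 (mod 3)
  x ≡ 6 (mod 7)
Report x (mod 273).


Moduli 13, 3, 7 are pairwise coprime; by CRT there is a unique solution modulo M = 13 · 3 · 7 = 273.
Solve pairwise, accumulating the modulus:
  Start with x ≡ 2 (mod 13).
  Combine with x ≡ 0 (mod 3): since gcd(13, 3) = 1, we get a unique residue mod 39.
    Write x = 2 + 13·t and substitute into x ≡ 0 (mod 3): 13·t ≡ 0 − 2 = -2 (mod 3).
    Reduce coefficients mod 3: 1·t ≡ 1 (mod 3).
    So t ≡ 1 (mod 3).
    Then x = 2 + 13·1 = 15, valid modulo lcm(13, 3) = 39: x ≡ 15 (mod 39).
  Combine with x ≡ 6 (mod 7): since gcd(39, 7) = 1, we get a unique residue mod 273.
    Write x = 15 + 39·t and substitute into x ≡ 6 (mod 7): 39·t ≡ 6 − 15 = -9 (mod 7).
    Reduce coefficients mod 7: 4·t ≡ 5 (mod 7).
    The inverse of 4 mod 7 is 2 (since 4·2 = 8 = 1·7 + 1), so t ≡ 2·5 = 10 ≡ 3 (mod 7).
    Then x = 15 + 39·3 = 132, valid modulo lcm(39, 7) = 273: x ≡ 132 (mod 273).
Verify: 132 mod 13 = 2 ✓, 132 mod 3 = 0 ✓, 132 mod 7 = 6 ✓.

x ≡ 132 (mod 273).


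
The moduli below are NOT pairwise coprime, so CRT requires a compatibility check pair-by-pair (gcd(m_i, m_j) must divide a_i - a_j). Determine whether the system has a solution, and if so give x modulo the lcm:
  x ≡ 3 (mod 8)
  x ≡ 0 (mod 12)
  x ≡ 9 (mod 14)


Moduli 8, 12, 14 are not pairwise coprime, so CRT works modulo lcm(m_i) when all pairwise compatibility conditions hold.
Pairwise compatibility: gcd(m_i, m_j) must divide a_i - a_j for every pair.
Merge one congruence at a time:
  Start: x ≡ 3 (mod 8).
  Combine with x ≡ 0 (mod 12): gcd(8, 12) = 4, and 0 - 3 = -3 is NOT divisible by 4.
    ⇒ system is inconsistent (no integer solution).

No solution (the system is inconsistent).


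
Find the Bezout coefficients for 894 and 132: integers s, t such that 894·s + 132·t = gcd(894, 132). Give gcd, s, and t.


Euclidean algorithm on (894, 132) — divide until remainder is 0:
  894 = 6 · 132 + 102
  132 = 1 · 102 + 30
  102 = 3 · 30 + 12
  30 = 2 · 12 + 6
  12 = 2 · 6 + 0
gcd(894, 132) = 6.
Track Bezout coefficients alongside the remainders: start with r₀ = 894 = a·1 + b·0 (s = 1, t = 0) and r₁ = 132 = a·0 + b·1 (s = 0, t = 1); each new remainder r_{k+1} = r_{k-1} − q_k·r_k inherits s_{k+1} = s_{k-1} − q_k·s_k, t_{k+1} = t_{k-1} − q_k·t_k, so r_k = a·s_k + b·t_k at every step:
  q = 6: r = 102, s = 1 − 6·0 = 1, t = 0 − 6·1 = -6  (check: 894·1 + 132·(-6) = 102)
  q = 1: r = 30, s = 0 − 1·1 = -1, t = 1 − 1·(-6) = 7  (check: 894·(-1) + 132·7 = 30)
  q = 3: r = 12, s = 1 − 3·(-1) = 4, t = -6 − 3·7 = -27  (check: 894·4 + 132·(-27) = 12)
  q = 2: r = 6, s = -1 − 2·4 = -9, t = 7 − 2·(-27) = 61  (check: 894·(-9) + 132·61 = 6)
The row with r = 6 (the gcd) gives the Bezout coefficients s = -9, t = 61.
Result: 894 · (-9) + 132 · (61) = 6.

gcd(894, 132) = 6; s = -9, t = 61 (check: 894·(-9) + 132·61 = 6).


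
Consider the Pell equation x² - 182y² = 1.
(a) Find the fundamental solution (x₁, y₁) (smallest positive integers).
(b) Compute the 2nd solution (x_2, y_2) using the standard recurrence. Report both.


Step 1: Find the fundamental solution (x₁, y₁) of x² - 182y² = 1.
  Expand √182 as a continued fraction. a₀ = ⌊√182⌋ = 13; iterate m_{k+1} = d_k·a_k − m_k, d_{k+1} = (182 − m_{k+1}²)/d_k, a_{k+1} = ⌊(a₀ + m_{k+1})/d_{k+1}⌋ (starting m₀ = 0, d₀ = 1), with convergents p_k = a_k·p_{k-1} + p_{k-2}, q_k = a_k·q_{k-1} + q_{k-2} (p₋₁ = 1, q₋₁ = 0):
  k = 0: a₀ = 13; p₀/q₀ = 13/1; p₀² − 182·q₀² = 169 − 182 = -13.
  k = 1: m = 13, d = 13, a = ⌊(13 + 13)/13⌋ = 2; p/q = (2·13 + 1)/(2·1 + 0) = 27/2; p² − 182·q² = 729 − 728 = 1.
  The first convergent with p² − 182·q² = 1 gives the fundamental solution (x₁, y₁) = (27, 2).
Step 2: Apply the recurrence (x_{n+1}, y_{n+1}) = (x₁x_n + 182y₁y_n, x₁y_n + y₁x_n) repeatedly.
  From (x_1, y_1) = (27, 2): x_2 = 27·27 + 182·2·2 = 1457; y_2 = 27·2 + 2·27 = 108.
Step 3: Verify x_2² - 182·y_2² = 2122849 - 2122848 = 1 (should be 1). ✓

(x_1, y_1) = (27, 2); (x_2, y_2) = (1457, 108).


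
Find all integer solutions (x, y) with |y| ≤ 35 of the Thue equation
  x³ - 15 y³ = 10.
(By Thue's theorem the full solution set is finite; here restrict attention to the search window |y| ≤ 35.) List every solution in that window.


The equation is x³ - 15y³ = 10. For fixed y, x³ = 15·y³ + 10, so a solution requires the RHS to be a perfect cube.
Strategy: iterate y from -35 to 35, compute RHS = 15·y³ + 10, and check whether it is a (positive or negative) perfect cube.
Check small values of y:
  y = 0: RHS = 10 is not a perfect cube.
  y = 1: RHS = 25 is not a perfect cube.
  y = -1: RHS = -5 is not a perfect cube.
  y = 2: RHS = 130 is not a perfect cube.
  y = -2: RHS = -110 is not a perfect cube.
  y = 3: RHS = 415 is not a perfect cube.
  y = -3: RHS = -395 is not a perfect cube.
Continuing the search up to |y| = 35 finds no solutions either.
No (x, y) in the scanned range satisfies the equation.

No integer solutions with |y| ≤ 35.


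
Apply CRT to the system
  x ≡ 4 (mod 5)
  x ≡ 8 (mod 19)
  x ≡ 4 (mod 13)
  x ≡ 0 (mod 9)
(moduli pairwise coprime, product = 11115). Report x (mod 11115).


Product of moduli M = 5 · 19 · 13 · 9 = 11115.
Merge one congruence at a time:
  Start: x ≡ 4 (mod 5).
  Combine with x ≡ 8 (mod 19); new modulus lcm = 95.
    Write x = 4 + 5·t and substitute into x ≡ 8 (mod 19): 5·t ≡ 8 − 4 = 4 (mod 19).
    The inverse of 5 mod 19 is 4 (since 5·4 = 20 = 1·19 + 1), so t ≡ 4·4 = 16 ≡ 16 (mod 19).
    Then x = 4 + 5·16 = 84, valid modulo lcm(5, 19) = 95: x ≡ 84 (mod 95).
  Combine with x ≡ 4 (mod 13); new modulus lcm = 1235.
    Write x = 84 + 95·t and substitute into x ≡ 4 (mod 13): 95·t ≡ 4 − 84 = -80 (mod 13).
    Reduce coefficients mod 13: 4·t ≡ 11 (mod 13).
    The inverse of 4 mod 13 is 10 (since 4·10 = 40 = 3·13 + 1), so t ≡ 10·11 = 110 ≡ 6 (mod 13).
    Then x = 84 + 95·6 = 654, valid modulo lcm(95, 13) = 1235: x ≡ 654 (mod 1235).
  Combine with x ≡ 0 (mod 9); new modulus lcm = 11115.
    Write x = 654 + 1235·t and substitute into x ≡ 0 (mod 9): 1235·t ≡ 0 − 654 = -654 (mod 9).
    Reduce coefficients mod 9: 2·t ≡ 3 (mod 9).
    The inverse of 2 mod 9 is 5 (since 2·5 = 10 = 1·9 + 1), so t ≡ 5·3 = 15 ≡ 6 (mod 9).
    Then x = 654 + 1235·6 = 8064, valid modulo lcm(1235, 9) = 11115: x ≡ 8064 (mod 11115).
Verify against each original: 8064 mod 5 = 4, 8064 mod 19 = 8, 8064 mod 13 = 4, 8064 mod 9 = 0.

x ≡ 8064 (mod 11115).


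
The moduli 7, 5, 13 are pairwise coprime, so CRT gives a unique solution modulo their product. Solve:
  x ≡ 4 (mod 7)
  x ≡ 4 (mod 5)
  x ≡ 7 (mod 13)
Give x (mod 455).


Moduli 7, 5, 13 are pairwise coprime; by CRT there is a unique solution modulo M = 7 · 5 · 13 = 455.
Solve pairwise, accumulating the modulus:
  Start with x ≡ 4 (mod 7).
  Combine with x ≡ 4 (mod 5): since gcd(7, 5) = 1, we get a unique residue mod 35.
    Write x = 4 + 7·t and substitute into x ≡ 4 (mod 5): 7·t ≡ 4 − 4 = 0 (mod 5).
    Reduce coefficients mod 5: 2·t ≡ 0 (mod 5).
    The inverse of 2 mod 5 is 3 (since 2·3 = 6 = 1·5 + 1), so t ≡ 3·0 = 0 ≡ 0 (mod 5).
    Then x = 4 + 7·0 = 4, valid modulo lcm(7, 5) = 35: x ≡ 4 (mod 35).
  Combine with x ≡ 7 (mod 13): since gcd(35, 13) = 1, we get a unique residue mod 455.
    Write x = 4 + 35·t and substitute into x ≡ 7 (mod 13): 35·t ≡ 7 − 4 = 3 (mod 13).
    Reduce coefficients mod 13: 9·t ≡ 3 (mod 13).
    The inverse of 9 mod 13 is 3 (since 9·3 = 27 = 2·13 + 1), so t ≡ 3·3 = 9 ≡ 9 (mod 13).
    Then x = 4 + 35·9 = 319, valid modulo lcm(35, 13) = 455: x ≡ 319 (mod 455).
Verify: 319 mod 7 = 4 ✓, 319 mod 5 = 4 ✓, 319 mod 13 = 7 ✓.

x ≡ 319 (mod 455).


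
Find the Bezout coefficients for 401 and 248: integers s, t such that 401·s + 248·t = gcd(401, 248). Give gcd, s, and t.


Euclidean algorithm on (401, 248) — divide until remainder is 0:
  401 = 1 · 248 + 153
  248 = 1 · 153 + 95
  153 = 1 · 95 + 58
  95 = 1 · 58 + 37
  58 = 1 · 37 + 21
  37 = 1 · 21 + 16
  21 = 1 · 16 + 5
  16 = 3 · 5 + 1
  5 = 5 · 1 + 0
gcd(401, 248) = 1.
Track Bezout coefficients alongside the remainders: start with r₀ = 401 = a·1 + b·0 (s = 1, t = 0) and r₁ = 248 = a·0 + b·1 (s = 0, t = 1); each new remainder r_{k+1} = r_{k-1} − q_k·r_k inherits s_{k+1} = s_{k-1} − q_k·s_k, t_{k+1} = t_{k-1} − q_k·t_k, so r_k = a·s_k + b·t_k at every step:
  q = 1: r = 153, s = 1 − 1·0 = 1, t = 0 − 1·1 = -1  (check: 401·1 + 248·(-1) = 153)
  q = 1: r = 95, s = 0 − 1·1 = -1, t = 1 − 1·(-1) = 2  (check: 401·(-1) + 248·2 = 95)
  q = 1: r = 58, s = 1 − 1·(-1) = 2, t = -1 − 1·2 = -3  (check: 401·2 + 248·(-3) = 58)
  q = 1: r = 37, s = -1 − 1·2 = -3, t = 2 − 1·(-3) = 5  (check: 401·(-3) + 248·5 = 37)
  q = 1: r = 21, s = 2 − 1·(-3) = 5, t = -3 − 1·5 = -8  (check: 401·5 + 248·(-8) = 21)
  q = 1: r = 16, s = -3 − 1·5 = -8, t = 5 − 1·(-8) = 13  (check: 401·(-8) + 248·13 = 16)
  q = 1: r = 5, s = 5 − 1·(-8) = 13, t = -8 − 1·13 = -21  (check: 401·13 + 248·(-21) = 5)
  q = 3: r = 1, s = -8 − 3·13 = -47, t = 13 − 3·(-21) = 76  (check: 401·(-47) + 248·76 = 1)
The row with r = 1 (the gcd) gives the Bezout coefficients s = -47, t = 76.
Result: 401 · (-47) + 248 · (76) = 1.

gcd(401, 248) = 1; s = -47, t = 76 (check: 401·(-47) + 248·76 = 1).


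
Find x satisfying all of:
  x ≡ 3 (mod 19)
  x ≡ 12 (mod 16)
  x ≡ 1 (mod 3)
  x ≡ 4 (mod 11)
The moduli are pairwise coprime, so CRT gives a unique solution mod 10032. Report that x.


Product of moduli M = 19 · 16 · 3 · 11 = 10032.
Merge one congruence at a time:
  Start: x ≡ 3 (mod 19).
  Combine with x ≡ 12 (mod 16); new modulus lcm = 304.
    Write x = 3 + 19·t and substitute into x ≡ 12 (mod 16): 19·t ≡ 12 − 3 = 9 (mod 16).
    Reduce coefficients mod 16: 3·t ≡ 9 (mod 16).
    The inverse of 3 mod 16 is 11 (since 3·11 = 33 = 2·16 + 1), so t ≡ 11·9 = 99 ≡ 3 (mod 16).
    Then x = 3 + 19·3 = 60, valid modulo lcm(19, 16) = 304: x ≡ 60 (mod 304).
  Combine with x ≡ 1 (mod 3); new modulus lcm = 912.
    Write x = 60 + 304·t and substitute into x ≡ 1 (mod 3): 304·t ≡ 1 − 60 = -59 (mod 3).
    Reduce coefficients mod 3: 1·t ≡ 1 (mod 3).
    So t ≡ 1 (mod 3).
    Then x = 60 + 304·1 = 364, valid modulo lcm(304, 3) = 912: x ≡ 364 (mod 912).
  Combine with x ≡ 4 (mod 11); new modulus lcm = 10032.
    Write x = 364 + 912·t and substitute into x ≡ 4 (mod 11): 912·t ≡ 4 − 364 = -360 (mod 11).
    Reduce coefficients mod 11: 10·t ≡ 3 (mod 11).
    The inverse of 10 mod 11 is 10 (since 10·10 = 100 = 9·11 + 1), so t ≡ 10·3 = 30 ≡ 8 (mod 11).
    Then x = 364 + 912·8 = 7660, valid modulo lcm(912, 11) = 10032: x ≡ 7660 (mod 10032).
Verify against each original: 7660 mod 19 = 3, 7660 mod 16 = 12, 7660 mod 3 = 1, 7660 mod 11 = 4.

x ≡ 7660 (mod 10032).


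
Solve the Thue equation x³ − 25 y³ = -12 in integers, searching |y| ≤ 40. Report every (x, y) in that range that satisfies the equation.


The equation is x³ - 25y³ = -12. For fixed y, x³ = 25·y³ − 12, so a solution requires the RHS to be a perfect cube.
Strategy: iterate y from -40 to 40, compute RHS = 25·y³ − 12, and check whether it is a (positive or negative) perfect cube.
Check small values of y:
  y = 0: RHS = -12 is not a perfect cube.
  y = 1: RHS = 13 is not a perfect cube.
  y = -1: RHS = -37 is not a perfect cube.
  y = 2: RHS = 188 is not a perfect cube.
  y = -2: RHS = -212 is not a perfect cube.
  y = 3: RHS = 663 is not a perfect cube.
  y = -3: RHS = -687 is not a perfect cube.
Continuing the search up to |y| = 40 finds no solutions either.
No (x, y) in the scanned range satisfies the equation.

No integer solutions with |y| ≤ 40.


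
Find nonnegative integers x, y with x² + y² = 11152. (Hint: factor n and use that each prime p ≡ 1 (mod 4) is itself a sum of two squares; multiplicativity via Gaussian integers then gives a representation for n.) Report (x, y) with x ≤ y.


Step 1: Factor n = 11152 = 2^4 · 17 · 41.
Step 2: Check the mod-4 condition on each prime factor: 2 = 2 (special); 17 ≡ 1 (mod 4), exponent 1; 41 ≡ 1 (mod 4), exponent 1.
All primes ≡ 3 (mod 4) appear to even exponent (or don't appear), so by the two-squares theorem n IS expressible as a sum of two squares.
Step 3: Build a representation. Group n = k² · m with k = 4 and m = 17 · 41 = 697 (a product of primes ≡ 1 (mod 4)); a representation of m scales to one of n via (k·x)² + (k·y)² = k²(x² + y²). Each prime p ≡ 1 (mod 4) is itself a sum of two squares; find a² by testing p − a² for a perfect square:
  17: 17 − 1² = 16 = 4² ⇒ 17 = 1² + 4².
  41: 41 − 1² = 40, 41 − 2² = 37, 41 − 3² = 32, 41 − 4² = 25 = 5² ⇒ 41 = 4² + 5².
  Combine using the Brahmagupta–Fibonacci identity (a² + b²)(c² + d²) = (ac − bd)² + (ad + bc)² = (ac + bd)² + (ad − bc)²:
  17 · 41 = 697: from (1² + 4²)(4² + 5²), take (1·4 − 4·5, 1·5 + 4·4) = (4 − 20, 5 + 16) = (-16, 21); dropping signs (only squares matter) gives (16, 21); check 16² + 21² = 256 + 441 = 697 ✓.
  Scale by k = 4: (4·16, 4·21) = (64, 84).
Step 4: Order so x ≤ y and verify: 64² + 84² = 4096 + 7056 = 11152 = n. ✓

n = 11152 = 64² + 84² (one valid representation with x ≤ y).


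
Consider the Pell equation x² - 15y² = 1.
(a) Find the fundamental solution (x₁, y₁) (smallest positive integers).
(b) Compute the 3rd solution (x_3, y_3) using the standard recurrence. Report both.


Step 1: Find the fundamental solution (x₁, y₁) of x² - 15y² = 1.
  Expand √15 as a continued fraction. a₀ = ⌊√15⌋ = 3; iterate m_{k+1} = d_k·a_k − m_k, d_{k+1} = (15 − m_{k+1}²)/d_k, a_{k+1} = ⌊(a₀ + m_{k+1})/d_{k+1}⌋ (starting m₀ = 0, d₀ = 1), with convergents p_k = a_k·p_{k-1} + p_{k-2}, q_k = a_k·q_{k-1} + q_{k-2} (p₋₁ = 1, q₋₁ = 0):
  k = 0: a₀ = 3; p₀/q₀ = 3/1; p₀² − 15·q₀² = 9 − 15 = -6.
  k = 1: m = 3, d = 6, a = ⌊(3 + 3)/6⌋ = 1; p/q = (1·3 + 1)/(1·1 + 0) = 4/1; p² − 15·q² = 16 − 15 = 1.
  The first convergent with p² − 15·q² = 1 gives the fundamental solution (x₁, y₁) = (4, 1).
Step 2: Apply the recurrence (x_{n+1}, y_{n+1}) = (x₁x_n + 15y₁y_n, x₁y_n + y₁x_n) repeatedly.
  From (x_1, y_1) = (4, 1): x_2 = 4·4 + 15·1·1 = 31; y_2 = 4·1 + 1·4 = 8.
  From (x_2, y_2) = (31, 8): x_3 = 4·31 + 15·1·8 = 244; y_3 = 4·8 + 1·31 = 63.
Step 3: Verify x_3² - 15·y_3² = 59536 - 59535 = 1 (should be 1). ✓

(x_1, y_1) = (4, 1); (x_3, y_3) = (244, 63).


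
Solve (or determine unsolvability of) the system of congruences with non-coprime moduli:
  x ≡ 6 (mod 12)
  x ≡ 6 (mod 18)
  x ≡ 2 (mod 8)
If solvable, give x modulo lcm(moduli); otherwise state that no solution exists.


Moduli 12, 18, 8 are not pairwise coprime, so CRT works modulo lcm(m_i) when all pairwise compatibility conditions hold.
Pairwise compatibility: gcd(m_i, m_j) must divide a_i - a_j for every pair.
Merge one congruence at a time:
  Start: x ≡ 6 (mod 12).
  Combine with x ≡ 6 (mod 18): gcd(12, 18) = 6; 6 - 6 = 0, which IS divisible by 6, so compatible.
    Write x = 6 + 12·t and substitute into x ≡ 6 (mod 18): 12·t ≡ 6 − 6 = 0 (mod 18).
    Divide the congruence (and modulus) by g = 6: 2·t ≡ 0 (mod 3).
    The inverse of 2 mod 3 is 2 (since 2·2 = 4 = 1·3 + 1), so t ≡ 2·0 = 0 ≡ 0 (mod 3).
    Then x = 6 + 12·0 = 6, valid modulo lcm(12, 18) = 36: x ≡ 6 (mod 36).
  Combine with x ≡ 2 (mod 8): gcd(36, 8) = 4; 2 - 6 = -4, which IS divisible by 4, so compatible.
    Write x = 6 + 36·t and substitute into x ≡ 2 (mod 8): 36·t ≡ 2 − 6 = -4 (mod 8).
    Divide the congruence (and modulus) by g = 4: 9·t ≡ -1 (mod 2).
    Reduce coefficients mod 2: 1·t ≡ 1 (mod 2).
    So t ≡ 1 (mod 2).
    Then x = 6 + 36·1 = 42, valid modulo lcm(36, 8) = 72: x ≡ 42 (mod 72).
Verify: 42 mod 12 = 6, 42 mod 18 = 6, 42 mod 8 = 2.

x ≡ 42 (mod 72).


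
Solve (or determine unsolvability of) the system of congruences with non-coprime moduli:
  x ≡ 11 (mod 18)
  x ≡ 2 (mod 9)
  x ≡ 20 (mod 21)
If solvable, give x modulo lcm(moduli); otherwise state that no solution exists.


Moduli 18, 9, 21 are not pairwise coprime, so CRT works modulo lcm(m_i) when all pairwise compatibility conditions hold.
Pairwise compatibility: gcd(m_i, m_j) must divide a_i - a_j for every pair.
Merge one congruence at a time:
  Start: x ≡ 11 (mod 18).
  Combine with x ≡ 2 (mod 9): gcd(18, 9) = 9; 2 - 11 = -9, which IS divisible by 9, so compatible.
    Write x = 11 + 18·t and substitute into x ≡ 2 (mod 9): 18·t ≡ 2 − 11 = -9 (mod 9).
    Divide the congruence (and modulus) by g = 9: 2·t ≡ -1 (mod 1).
    Modulo 1 every t works; take t = 0.
    Then x = 11 + 18·0 = 11, valid modulo lcm(18, 9) = 18: x ≡ 11 (mod 18).
  Combine with x ≡ 20 (mod 21): gcd(18, 21) = 3; 20 - 11 = 9, which IS divisible by 3, so compatible.
    Write x = 11 + 18·t and substitute into x ≡ 20 (mod 21): 18·t ≡ 20 − 11 = 9 (mod 21).
    Divide the congruence (and modulus) by g = 3: 6·t ≡ 3 (mod 7).
    The inverse of 6 mod 7 is 6 (since 6·6 = 36 = 5·7 + 1), so t ≡ 6·3 = 18 ≡ 4 (mod 7).
    Then x = 11 + 18·4 = 83, valid modulo lcm(18, 21) = 126: x ≡ 83 (mod 126).
Verify: 83 mod 18 = 11, 83 mod 9 = 2, 83 mod 21 = 20.

x ≡ 83 (mod 126).


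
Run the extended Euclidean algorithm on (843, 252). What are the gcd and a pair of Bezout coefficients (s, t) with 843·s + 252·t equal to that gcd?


Euclidean algorithm on (843, 252) — divide until remainder is 0:
  843 = 3 · 252 + 87
  252 = 2 · 87 + 78
  87 = 1 · 78 + 9
  78 = 8 · 9 + 6
  9 = 1 · 6 + 3
  6 = 2 · 3 + 0
gcd(843, 252) = 3.
Track Bezout coefficients alongside the remainders: start with r₀ = 843 = a·1 + b·0 (s = 1, t = 0) and r₁ = 252 = a·0 + b·1 (s = 0, t = 1); each new remainder r_{k+1} = r_{k-1} − q_k·r_k inherits s_{k+1} = s_{k-1} − q_k·s_k, t_{k+1} = t_{k-1} − q_k·t_k, so r_k = a·s_k + b·t_k at every step:
  q = 3: r = 87, s = 1 − 3·0 = 1, t = 0 − 3·1 = -3  (check: 843·1 + 252·(-3) = 87)
  q = 2: r = 78, s = 0 − 2·1 = -2, t = 1 − 2·(-3) = 7  (check: 843·(-2) + 252·7 = 78)
  q = 1: r = 9, s = 1 − 1·(-2) = 3, t = -3 − 1·7 = -10  (check: 843·3 + 252·(-10) = 9)
  q = 8: r = 6, s = -2 − 8·3 = -26, t = 7 − 8·(-10) = 87  (check: 843·(-26) + 252·87 = 6)
  q = 1: r = 3, s = 3 − 1·(-26) = 29, t = -10 − 1·87 = -97  (check: 843·29 + 252·(-97) = 3)
The row with r = 3 (the gcd) gives the Bezout coefficients s = 29, t = -97.
Result: 843 · (29) + 252 · (-97) = 3.

gcd(843, 252) = 3; s = 29, t = -97 (check: 843·29 + 252·(-97) = 3).


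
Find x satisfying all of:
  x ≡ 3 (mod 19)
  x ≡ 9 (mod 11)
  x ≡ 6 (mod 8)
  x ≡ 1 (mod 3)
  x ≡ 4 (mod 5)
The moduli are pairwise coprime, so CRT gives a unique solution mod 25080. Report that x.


Product of moduli M = 19 · 11 · 8 · 3 · 5 = 25080.
Merge one congruence at a time:
  Start: x ≡ 3 (mod 19).
  Combine with x ≡ 9 (mod 11); new modulus lcm = 209.
    Write x = 3 + 19·t and substitute into x ≡ 9 (mod 11): 19·t ≡ 9 − 3 = 6 (mod 11).
    Reduce coefficients mod 11: 8·t ≡ 6 (mod 11).
    The inverse of 8 mod 11 is 7 (since 8·7 = 56 = 5·11 + 1), so t ≡ 7·6 = 42 ≡ 9 (mod 11).
    Then x = 3 + 19·9 = 174, valid modulo lcm(19, 11) = 209: x ≡ 174 (mod 209).
  Combine with x ≡ 6 (mod 8); new modulus lcm = 1672.
    Write x = 174 + 209·t and substitute into x ≡ 6 (mod 8): 209·t ≡ 6 − 174 = -168 (mod 8).
    Reduce coefficients mod 8: 1·t ≡ 0 (mod 8).
    So t ≡ 0 (mod 8).
    Then x = 174 + 209·0 = 174, valid modulo lcm(209, 8) = 1672: x ≡ 174 (mod 1672).
  Combine with x ≡ 1 (mod 3); new modulus lcm = 5016.
    Write x = 174 + 1672·t and substitute into x ≡ 1 (mod 3): 1672·t ≡ 1 − 174 = -173 (mod 3).
    Reduce coefficients mod 3: 1·t ≡ 1 (mod 3).
    So t ≡ 1 (mod 3).
    Then x = 174 + 1672·1 = 1846, valid modulo lcm(1672, 3) = 5016: x ≡ 1846 (mod 5016).
  Combine with x ≡ 4 (mod 5); new modulus lcm = 25080.
    Write x = 1846 + 5016·t and substitute into x ≡ 4 (mod 5): 5016·t ≡ 4 − 1846 = -1842 (mod 5).
    Reduce coefficients mod 5: 1·t ≡ 3 (mod 5).
    So t ≡ 3 (mod 5).
    Then x = 1846 + 5016·3 = 16894, valid modulo lcm(5016, 5) = 25080: x ≡ 16894 (mod 25080).
Verify against each original: 16894 mod 19 = 3, 16894 mod 11 = 9, 16894 mod 8 = 6, 16894 mod 3 = 1, 16894 mod 5 = 4.

x ≡ 16894 (mod 25080).
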